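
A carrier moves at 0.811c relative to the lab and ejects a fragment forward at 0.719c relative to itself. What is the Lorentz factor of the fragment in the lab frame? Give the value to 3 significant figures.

u_lab = (0.719 + 0.811)/(1 + 0.719×0.811) = 1.530/1.58311 = 0.966453
γ = 1/√(1 − 0.966453²) = 3.89

γ ≈ 3.89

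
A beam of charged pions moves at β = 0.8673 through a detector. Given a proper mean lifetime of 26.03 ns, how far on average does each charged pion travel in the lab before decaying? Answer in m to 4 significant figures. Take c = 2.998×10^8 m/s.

d ≈ 13.60 m

γ = 1/√(1 − 0.8673²) = 2.00890
Dilated lifetime: Δt = γτ₀ = 2.00890 × 26.03 ns = 52.2916 ns
d = vΔt = 0.8673c × 52.2916 ns = 2.60017×10^8 m/s × 5.22916×10^-8 s = 13.60 m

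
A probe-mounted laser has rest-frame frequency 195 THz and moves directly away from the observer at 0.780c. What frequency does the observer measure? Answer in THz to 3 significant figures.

Relativistic Doppler: f_obs = f_src √((1−β)/(1+β))
= 195 × √(0.22000/1.7800) = 195 × 0.35156 = 68.6 THz

f_obs ≈ 68.6 THz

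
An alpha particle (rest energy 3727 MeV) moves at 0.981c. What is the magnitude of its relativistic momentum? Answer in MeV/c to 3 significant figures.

γ = 1/√(1 − 0.981²) = 5.1544
p = γβm₀c = 5.1544 × 0.981 × 3727 MeV/c = 18800 MeV/c

p ≈ 18800 MeV/c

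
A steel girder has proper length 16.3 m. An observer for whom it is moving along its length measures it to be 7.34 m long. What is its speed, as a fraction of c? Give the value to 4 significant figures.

β ≈ 0.8929

γ = L₀/L = 16.3/7.34 = 2.22071
β = √(1 − 1/γ²) = 0.8929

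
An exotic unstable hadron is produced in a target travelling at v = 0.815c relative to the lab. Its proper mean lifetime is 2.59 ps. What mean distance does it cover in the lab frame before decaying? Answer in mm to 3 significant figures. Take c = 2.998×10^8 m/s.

d ≈ 1.09 mm

γ = 1/√(1 − 0.815²) = 1.7257
Dilated lifetime: Δt = γτ₀ = 1.7257 × 2.59 ps = 4.4697 ps
d = vΔt = 0.815c × 4.4697 ps = 2.4434×10^8 m/s × 4.4697×10^-12 s = 1.09 mm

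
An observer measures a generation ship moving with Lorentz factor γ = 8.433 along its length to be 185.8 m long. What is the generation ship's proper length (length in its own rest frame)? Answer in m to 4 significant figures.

γ = 8.433 (given)
L₀ = γL = 8.433 × 185.8 = 1567 m

L₀ ≈ 1567 m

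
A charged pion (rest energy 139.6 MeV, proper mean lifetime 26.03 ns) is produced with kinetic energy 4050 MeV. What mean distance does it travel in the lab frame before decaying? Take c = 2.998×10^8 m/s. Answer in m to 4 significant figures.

d ≈ 234.1 m

γ = 1 + K/(m₀c²) = 1 + 4050/139.6 = 30.0115
β = √(1 − 1/γ²) = 0.999445
Dilated lifetime: γτ₀ = 30.0115 × 26.03 ns = 781.198 ns
d = βc·γτ₀ = 0.999445 × (2.998×10^8 m/s) × 7.81198×10^-7 s = 234.1 m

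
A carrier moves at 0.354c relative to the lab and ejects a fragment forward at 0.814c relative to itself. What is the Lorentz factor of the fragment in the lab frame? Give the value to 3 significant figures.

u_lab = (0.814 + 0.354)/(1 + 0.814×0.354) = 1.168/1.28816 = 0.906722
γ = 1/√(1 − 0.906722²) = 2.37

γ ≈ 2.37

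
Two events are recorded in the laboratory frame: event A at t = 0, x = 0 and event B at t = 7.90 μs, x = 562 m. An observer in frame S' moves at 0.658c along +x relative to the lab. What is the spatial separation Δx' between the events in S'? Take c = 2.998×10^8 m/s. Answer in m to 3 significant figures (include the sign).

γ = 1/√(1 − 0.658²) = 1.3280
Δx' = γ(Δx − vΔt) = 1.3280 × (562 m − 0.658×(2.998×10^8 m/s)×7.90×10^-6 s)
= 1.3280 × (-996.42 m) = -1320 m

Δx' ≈ -1320 m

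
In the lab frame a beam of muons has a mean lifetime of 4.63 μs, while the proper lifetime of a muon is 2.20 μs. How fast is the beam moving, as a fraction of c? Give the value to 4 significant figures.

γ = Δt/τ₀ = 4.63/2.20 = 2.10455
β = √(1 − 1/γ²) = √(1 − 1/2.10455²) = 0.8799

β ≈ 0.8799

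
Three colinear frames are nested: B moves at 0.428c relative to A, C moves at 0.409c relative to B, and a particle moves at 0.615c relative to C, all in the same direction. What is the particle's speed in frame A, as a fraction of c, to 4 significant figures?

Compose boost 2: (0.409 + 0.428)/(1 + 0.409×0.428) = 0.8370/1.17505 = 0.712309
Compose boost 3: (0.615 + 0.712309)/(1 + 0.615×0.712309) = 1.32731/1.43807 = 0.9230

u ≈ 0.9230c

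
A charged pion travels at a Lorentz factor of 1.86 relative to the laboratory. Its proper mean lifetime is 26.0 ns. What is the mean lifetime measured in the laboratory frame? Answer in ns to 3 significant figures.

Δt ≈ 48.4 ns

γ = 1.86 (given)
Time dilation: Δt = γτ₀ = 1.86 × 26.0 ns = 48.4 ns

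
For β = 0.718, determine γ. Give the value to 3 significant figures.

γ ≈ 1.44

γ = 1/√(1 − β²) = 1/√(1 − 0.718²) = 1/√(0.48448) = 1.44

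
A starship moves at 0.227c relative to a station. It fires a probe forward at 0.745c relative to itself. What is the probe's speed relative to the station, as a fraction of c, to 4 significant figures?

u ≈ 0.8314c

Relativistic velocity addition: u = (u' + v)/(1 + u'v/c²)
= (0.745 + 0.227)/(1 + 0.745×0.227) = 0.9720/1.16912 = 0.8314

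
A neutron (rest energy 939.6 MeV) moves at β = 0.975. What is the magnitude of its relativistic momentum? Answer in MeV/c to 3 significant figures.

p ≈ 4120 MeV/c

γ = 1/√(1 − 0.975²) = 4.5004
p = γβm₀c = 4.5004 × 0.975 × 939.6 MeV/c = 4120 MeV/c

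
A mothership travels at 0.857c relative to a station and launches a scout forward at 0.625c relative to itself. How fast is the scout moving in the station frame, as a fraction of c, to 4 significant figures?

Compose boost 2: (0.625 + 0.857)/(1 + 0.625×0.857) = 1.482/1.53563 = 0.9651

u ≈ 0.9651c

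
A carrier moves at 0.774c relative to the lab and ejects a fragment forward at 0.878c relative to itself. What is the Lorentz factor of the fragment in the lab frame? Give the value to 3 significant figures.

γ ≈ 5.54

u_lab = (0.878 + 0.774)/(1 + 0.878×0.774) = 1.652/1.67957 = 0.983584
γ = 1/√(1 − 0.983584²) = 5.54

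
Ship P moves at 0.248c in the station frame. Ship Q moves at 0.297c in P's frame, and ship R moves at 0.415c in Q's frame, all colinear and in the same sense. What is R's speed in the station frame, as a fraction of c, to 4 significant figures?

Compose boost 2: (0.297 + 0.248)/(1 + 0.297×0.248) = 0.5450/1.07366 = 0.507611
Compose boost 3: (0.415 + 0.507611)/(1 + 0.415×0.507611) = 0.922611/1.21066 = 0.7621

u ≈ 0.7621c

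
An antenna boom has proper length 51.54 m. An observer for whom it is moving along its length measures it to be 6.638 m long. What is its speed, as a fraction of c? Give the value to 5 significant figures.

β ≈ 0.99167

γ = L₀/L = 51.54/6.638 = 7.764387
β = √(1 − 1/γ²) = 0.99167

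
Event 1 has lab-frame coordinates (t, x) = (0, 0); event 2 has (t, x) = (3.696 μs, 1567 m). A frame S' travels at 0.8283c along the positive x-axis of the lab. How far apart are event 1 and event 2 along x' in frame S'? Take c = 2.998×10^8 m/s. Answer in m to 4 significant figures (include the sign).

Δx' ≈ 1159 m

γ = 1/√(1 − 0.8283²) = 1.78481
Δx' = γ(Δx − vΔt) = 1.78481 × (1567 m − 0.8283×(2.998×10^8 m/s)×3.696×10^-6 s)
= 1.78481 × (649.193 m) = 1159 m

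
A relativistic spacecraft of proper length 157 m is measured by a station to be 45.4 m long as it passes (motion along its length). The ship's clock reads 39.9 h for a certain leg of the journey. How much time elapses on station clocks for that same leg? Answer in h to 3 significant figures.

Δt ≈ 138 h

Length contraction ⇒ γ = L₀/L = 157/45.4 = 3.4581
Time dilation: Δt = γτ₀ = 3.4581 × 39.9 h = 138 h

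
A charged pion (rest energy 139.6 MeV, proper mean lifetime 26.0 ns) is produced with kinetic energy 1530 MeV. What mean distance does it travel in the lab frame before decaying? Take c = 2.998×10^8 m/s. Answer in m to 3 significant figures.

d ≈ 92.9 m

γ = 1 + K/(m₀c²) = 1 + 1530/139.6 = 11.960
β = √(1 − 1/γ²) = 0.99650
Dilated lifetime: γτ₀ = 11.960 × 26.0 ns = 310.96 ns
d = βc·γτ₀ = 0.99650 × (2.998×10^8 m/s) × 3.1096×10^-7 s = 92.9 m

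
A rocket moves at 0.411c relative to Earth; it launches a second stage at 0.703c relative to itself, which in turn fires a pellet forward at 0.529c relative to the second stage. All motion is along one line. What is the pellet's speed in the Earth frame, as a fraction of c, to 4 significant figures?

u ≈ 0.9561c

Compose boost 2: (0.703 + 0.411)/(1 + 0.703×0.411) = 1.114/1.28893 = 0.864281
Compose boost 3: (0.529 + 0.864281)/(1 + 0.529×0.864281) = 1.39328/1.45720 = 0.9561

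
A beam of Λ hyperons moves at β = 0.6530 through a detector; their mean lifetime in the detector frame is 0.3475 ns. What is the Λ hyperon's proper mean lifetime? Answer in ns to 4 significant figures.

γ = 1/√(1 − 0.6530²) = 1.32038
Proper time: τ₀ = Δt/γ = 0.3475/1.32038 = 0.2632 ns

τ₀ ≈ 0.2632 ns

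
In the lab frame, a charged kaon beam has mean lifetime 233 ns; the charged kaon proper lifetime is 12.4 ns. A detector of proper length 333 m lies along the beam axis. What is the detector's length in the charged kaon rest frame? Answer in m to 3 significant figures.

L ≈ 17.7 m

Time dilation ⇒ γ = Δt/τ₀ = 233/12.4 = 18.790
Length contraction: L = L₀/γ = 333/18.790 = 17.7 m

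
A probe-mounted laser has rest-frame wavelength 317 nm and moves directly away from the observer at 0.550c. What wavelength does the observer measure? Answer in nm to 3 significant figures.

λ_obs ≈ 588 nm

Relativistic Doppler: λ_obs = λ_src √((1+β)/(1−β))
= 317 × √(1.5500/0.45000) = 317 × 1.8559 = 588 nm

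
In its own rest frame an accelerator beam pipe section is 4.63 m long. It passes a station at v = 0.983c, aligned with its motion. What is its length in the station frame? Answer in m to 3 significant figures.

L ≈ 0.850 m

γ = 1/√(1 − 0.983²) = 5.4465
Length contraction: L = L₀/γ = 4.63/5.4465 = 0.850 m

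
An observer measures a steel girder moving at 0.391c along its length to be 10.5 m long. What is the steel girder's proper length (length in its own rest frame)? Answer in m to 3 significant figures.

L₀ ≈ 11.4 m

γ = 1/√(1 − 0.391²) = 1.0865
L₀ = γL = 1.0865 × 10.5 = 11.4 m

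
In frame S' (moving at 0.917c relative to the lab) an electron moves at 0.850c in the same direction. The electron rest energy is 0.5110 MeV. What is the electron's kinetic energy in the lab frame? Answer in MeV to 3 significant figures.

u_lab = (0.850 + 0.917)/(1 + 0.850×0.917) = 0.993003
γ = 1/√(1 − 0.993003²) = 8.4685
K = (γ − 1)m₀c² = (8.4685 − 1) × 0.5110 = 7.4685 × 0.5110 = 3.82 MeV

K ≈ 3.82 MeV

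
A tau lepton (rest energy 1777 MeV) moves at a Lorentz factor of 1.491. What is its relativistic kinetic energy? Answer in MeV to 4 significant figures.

γ = 1.491 (given)
K = (γ − 1)m₀c² = (1.491 − 1) × 1777 MeV = 0.491000 × 1777 MeV = 872.5 MeV

K ≈ 872.5 MeV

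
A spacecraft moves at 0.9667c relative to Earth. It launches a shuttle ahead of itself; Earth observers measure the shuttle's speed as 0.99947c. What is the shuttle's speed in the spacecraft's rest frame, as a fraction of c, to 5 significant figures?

u' ≈ 0.96917c

Inverse velocity addition: u' = (u − v)/(1 − uv/c²)
= (0.99947 − 0.9667)/(1 − 0.99947×0.9667) = 0.032770/0.03381235 = 0.96917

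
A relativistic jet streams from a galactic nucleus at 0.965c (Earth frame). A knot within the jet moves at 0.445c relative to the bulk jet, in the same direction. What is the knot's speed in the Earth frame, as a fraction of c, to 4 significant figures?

u ≈ 0.9864c

Relativistic velocity addition: u = (u' + v)/(1 + u'v/c²)
= (0.445 + 0.965)/(1 + 0.445×0.965) = 1.410/1.42942 = 0.9864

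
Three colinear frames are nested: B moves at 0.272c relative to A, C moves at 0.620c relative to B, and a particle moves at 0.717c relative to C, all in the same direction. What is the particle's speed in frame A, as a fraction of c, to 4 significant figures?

Compose boost 2: (0.620 + 0.272)/(1 + 0.620×0.272) = 0.8920/1.16864 = 0.763280
Compose boost 3: (0.717 + 0.763280)/(1 + 0.717×0.763280) = 1.48028/1.54727 = 0.9567

u ≈ 0.9567c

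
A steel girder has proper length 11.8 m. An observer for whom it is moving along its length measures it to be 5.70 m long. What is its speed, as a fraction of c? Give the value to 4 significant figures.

γ = L₀/L = 11.8/5.70 = 2.07018
β = √(1 − 1/γ²) = 0.8756

β ≈ 0.8756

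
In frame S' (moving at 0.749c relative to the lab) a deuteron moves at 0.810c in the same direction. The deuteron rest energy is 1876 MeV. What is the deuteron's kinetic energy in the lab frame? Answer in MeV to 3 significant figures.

u_lab = (0.810 + 0.749)/(1 + 0.810×0.749) = 0.970318
γ = 1/√(1 − 0.970318²) = 4.1351
K = (γ − 1)m₀c² = (4.1351 − 1) × 1876 = 3.1351 × 1876 = 5880 MeV

K ≈ 5880 MeV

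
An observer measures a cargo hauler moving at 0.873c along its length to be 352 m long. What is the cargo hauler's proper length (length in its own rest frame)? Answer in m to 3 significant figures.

γ = 1/√(1 − 0.873²) = 2.0504
L₀ = γL = 2.0504 × 352 = 722 m

L₀ ≈ 722 m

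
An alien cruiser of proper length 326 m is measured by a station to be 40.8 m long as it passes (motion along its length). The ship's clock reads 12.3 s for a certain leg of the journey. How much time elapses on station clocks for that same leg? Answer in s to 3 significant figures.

Length contraction ⇒ γ = L₀/L = 326/40.8 = 7.9902
Time dilation: Δt = γτ₀ = 7.9902 × 12.3 s = 98.3 s

Δt ≈ 98.3 s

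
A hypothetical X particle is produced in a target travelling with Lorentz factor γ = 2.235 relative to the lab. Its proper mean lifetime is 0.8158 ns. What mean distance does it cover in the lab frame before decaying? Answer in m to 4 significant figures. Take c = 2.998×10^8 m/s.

d ≈ 0.4889 m

β = √(1 − 1/γ²) = √(1 − 1/2.235²) = 0.894320
Dilated lifetime: Δt = γτ₀ = 2.235 × 0.8158 ns = 1.82331 ns
d = vΔt = 0.894320c × 1.82331 ns = 2.68117×10^8 m/s × 1.82331×10^-9 s = 0.4889 m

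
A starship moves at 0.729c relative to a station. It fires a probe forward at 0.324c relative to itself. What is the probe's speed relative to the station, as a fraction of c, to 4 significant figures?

u ≈ 0.8518c

Relativistic velocity addition: u = (u' + v)/(1 + u'v/c²)
= (0.324 + 0.729)/(1 + 0.324×0.729) = 1.053/1.23620 = 0.8518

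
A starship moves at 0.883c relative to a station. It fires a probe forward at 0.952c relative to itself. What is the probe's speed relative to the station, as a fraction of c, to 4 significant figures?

u ≈ 0.9969c

Relativistic velocity addition: u = (u' + v)/(1 + u'v/c²)
= (0.952 + 0.883)/(1 + 0.952×0.883) = 1.835/1.84062 = 0.9969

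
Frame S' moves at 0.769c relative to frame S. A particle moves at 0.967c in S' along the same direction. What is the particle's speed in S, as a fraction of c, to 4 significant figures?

Relativistic velocity addition: u = (u' + v)/(1 + u'v/c²)
= (0.967 + 0.769)/(1 + 0.967×0.769) = 1.736/1.74362 = 0.9956

u ≈ 0.9956c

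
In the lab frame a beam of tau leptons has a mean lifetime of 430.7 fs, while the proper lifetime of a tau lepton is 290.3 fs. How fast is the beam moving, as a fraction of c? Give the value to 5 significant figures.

β ≈ 0.73871

γ = Δt/τ₀ = 430.7/290.3 = 1.483638
β = √(1 − 1/γ²) = √(1 − 1/1.483638²) = 0.73871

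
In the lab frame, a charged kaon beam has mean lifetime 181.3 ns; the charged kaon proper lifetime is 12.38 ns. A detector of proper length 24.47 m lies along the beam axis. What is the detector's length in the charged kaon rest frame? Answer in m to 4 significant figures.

L ≈ 1.671 m

Time dilation ⇒ γ = Δt/τ₀ = 181.3/12.38 = 14.6446
Length contraction: L = L₀/γ = 24.47/14.6446 = 1.671 m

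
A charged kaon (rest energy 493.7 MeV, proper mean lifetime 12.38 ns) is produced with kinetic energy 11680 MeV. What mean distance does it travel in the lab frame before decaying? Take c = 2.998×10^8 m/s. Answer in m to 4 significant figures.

d ≈ 91.44 m

γ = 1 + K/(m₀c²) = 1 + 11680/493.7 = 24.6581
β = √(1 − 1/γ²) = 0.999177
Dilated lifetime: γτ₀ = 24.6581 × 12.38 ns = 305.267 ns
d = βc·γτ₀ = 0.999177 × (2.998×10^8 m/s) × 3.05267×10^-7 s = 91.44 m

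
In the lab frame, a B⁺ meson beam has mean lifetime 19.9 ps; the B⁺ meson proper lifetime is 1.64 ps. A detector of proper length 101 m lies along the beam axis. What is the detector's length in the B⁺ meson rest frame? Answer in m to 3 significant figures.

Time dilation ⇒ γ = Δt/τ₀ = 19.9/1.64 = 12.134
Length contraction: L = L₀/γ = 101/12.134 = 8.32 m

L ≈ 8.32 m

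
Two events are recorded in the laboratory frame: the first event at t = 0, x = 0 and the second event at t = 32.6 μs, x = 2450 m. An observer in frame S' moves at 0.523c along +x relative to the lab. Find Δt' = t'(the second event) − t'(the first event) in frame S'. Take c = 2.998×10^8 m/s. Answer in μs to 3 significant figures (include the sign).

Δt' ≈ 33.2 μs

γ = 1/√(1 − 0.523²) = 1.1733
Δt' = γ(Δt − vΔx/c²) = 1.1733 × (32.6 μs − 0.523×2450 m / (2.998×10^8 m/s))
= 1.1733 × (28.326 μs) = 33.2 μs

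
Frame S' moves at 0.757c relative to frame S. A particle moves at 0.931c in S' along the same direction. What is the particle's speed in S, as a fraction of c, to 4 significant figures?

Relativistic velocity addition: u = (u' + v)/(1 + u'v/c²)
= (0.931 + 0.757)/(1 + 0.931×0.757) = 1.688/1.70477 = 0.9902

u ≈ 0.9902c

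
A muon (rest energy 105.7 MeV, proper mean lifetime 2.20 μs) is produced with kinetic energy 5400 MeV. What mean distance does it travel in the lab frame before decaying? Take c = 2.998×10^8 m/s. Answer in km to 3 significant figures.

γ = 1 + K/(m₀c²) = 1 + 5400/105.7 = 52.088
β = √(1 − 1/γ²) = 0.99982
Dilated lifetime: γτ₀ = 52.088 × 2.20 μs = 114.59 μs
d = βc·γτ₀ = 0.99982 × (2.998×10^8 m/s) × 0.00011459 s = 34.3 km

d ≈ 34.3 km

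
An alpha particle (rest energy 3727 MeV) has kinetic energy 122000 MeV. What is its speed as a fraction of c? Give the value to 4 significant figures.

β ≈ 0.9996

γ = 1 + K/(m₀c²) = 1 + 122000/3727 = 33.7341
β = √(1 − 1/γ²) = 0.9996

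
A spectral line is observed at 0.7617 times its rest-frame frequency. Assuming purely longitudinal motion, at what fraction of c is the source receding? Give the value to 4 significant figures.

β ≈ 0.2657

f_obs/f_src = √((1−β)/(1+β)) = 0.7617  ⇒  (1−β)/(1+β) = 0.580187
β = |1 − D²|/(1 + D²) = |1 − 0.580187|/(1 + 0.580187) = 0.2657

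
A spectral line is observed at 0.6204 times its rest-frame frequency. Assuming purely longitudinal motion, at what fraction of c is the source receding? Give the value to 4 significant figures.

β ≈ 0.4442

f_obs/f_src = √((1−β)/(1+β)) = 0.6204  ⇒  (1−β)/(1+β) = 0.384896
β = |1 − D²|/(1 + D²) = |1 − 0.384896|/(1 + 0.384896) = 0.4442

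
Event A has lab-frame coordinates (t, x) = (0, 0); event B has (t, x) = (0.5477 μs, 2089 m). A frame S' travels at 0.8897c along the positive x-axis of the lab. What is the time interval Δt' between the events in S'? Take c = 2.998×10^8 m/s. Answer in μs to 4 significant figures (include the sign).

γ = 1/√(1 − 0.8897²) = 2.19036
Δt' = γ(Δt − vΔx/c²) = 2.19036 × (0.5477 μs − 0.8897×2089 m / (2.998×10^8 m/s))
= 2.19036 × (-5.65171 μs) = -12.38 μs

Δt' ≈ -12.38 μs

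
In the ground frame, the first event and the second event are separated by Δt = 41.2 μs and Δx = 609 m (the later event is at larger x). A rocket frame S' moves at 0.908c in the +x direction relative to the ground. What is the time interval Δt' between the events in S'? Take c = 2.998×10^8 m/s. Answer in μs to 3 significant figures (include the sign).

γ = 1/√(1 − 0.908²) = 2.3868
Δt' = γ(Δt − vΔx/c²) = 2.3868 × (41.2 μs − 0.908×609 m / (2.998×10^8 m/s))
= 2.3868 × (39.356 μs) = 93.9 μs

Δt' ≈ 93.9 μs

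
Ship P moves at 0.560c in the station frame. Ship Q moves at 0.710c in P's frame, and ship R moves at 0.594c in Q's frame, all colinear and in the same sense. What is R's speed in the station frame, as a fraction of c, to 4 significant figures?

u ≈ 0.9759c

Compose boost 2: (0.710 + 0.560)/(1 + 0.710×0.560) = 1.270/1.39760 = 0.908701
Compose boost 3: (0.594 + 0.908701)/(1 + 0.594×0.908701) = 1.50270/1.53977 = 0.9759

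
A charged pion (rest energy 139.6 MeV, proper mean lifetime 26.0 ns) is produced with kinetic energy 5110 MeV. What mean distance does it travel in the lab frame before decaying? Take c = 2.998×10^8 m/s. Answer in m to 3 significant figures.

d ≈ 293 m

γ = 1 + K/(m₀c²) = 1 + 5110/139.6 = 37.605
β = √(1 − 1/γ²) = 0.99965
Dilated lifetime: γτ₀ = 37.605 × 26.0 ns = 977.72 ns
d = βc·γτ₀ = 0.99965 × (2.998×10^8 m/s) × 9.7772×10^-7 s = 293 m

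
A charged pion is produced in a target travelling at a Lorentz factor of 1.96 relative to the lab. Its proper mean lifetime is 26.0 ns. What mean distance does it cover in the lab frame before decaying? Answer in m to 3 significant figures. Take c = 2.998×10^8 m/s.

β = √(1 − 1/γ²) = √(1 − 1/1.96²) = 0.86005
Dilated lifetime: Δt = γτ₀ = 1.96 × 26.0 ns = 50.960 ns
d = vΔt = 0.86005c × 50.960 ns = 2.5784×10^8 m/s × 5.0960×10^-8 s = 13.1 m

d ≈ 13.1 m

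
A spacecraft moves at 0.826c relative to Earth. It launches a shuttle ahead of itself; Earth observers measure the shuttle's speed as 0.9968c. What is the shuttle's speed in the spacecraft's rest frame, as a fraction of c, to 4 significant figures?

Inverse velocity addition: u' = (u − v)/(1 − uv/c²)
= (0.9968 − 0.826)/(1 − 0.9968×0.826) = 0.1708/0.176643 = 0.9669

u' ≈ 0.9669c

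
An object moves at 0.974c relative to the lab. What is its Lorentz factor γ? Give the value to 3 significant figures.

γ = 1/√(1 − β²) = 1/√(1 − 0.974²) = 1/√(0.051324) = 4.41

γ ≈ 4.41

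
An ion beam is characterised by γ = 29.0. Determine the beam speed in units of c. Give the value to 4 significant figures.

β = √(1 − 1/γ²) = √(1 − 1/29.0²) = √(0.998811) = 0.9994

β ≈ 0.9994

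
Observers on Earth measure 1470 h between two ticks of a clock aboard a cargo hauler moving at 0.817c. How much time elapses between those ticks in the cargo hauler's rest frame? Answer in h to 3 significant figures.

γ = 1/√(1 − 0.817²) = 1.7342
Proper time: τ₀ = Δt/γ = 1470/1.7342 = 848 h

τ₀ ≈ 848 h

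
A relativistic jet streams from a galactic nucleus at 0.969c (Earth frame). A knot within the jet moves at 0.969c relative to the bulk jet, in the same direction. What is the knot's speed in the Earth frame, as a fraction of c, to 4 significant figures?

u ≈ 0.9995c

Relativistic velocity addition: u = (u' + v)/(1 + u'v/c²)
= (0.969 + 0.969)/(1 + 0.969×0.969) = 1.938/1.93896 = 0.9995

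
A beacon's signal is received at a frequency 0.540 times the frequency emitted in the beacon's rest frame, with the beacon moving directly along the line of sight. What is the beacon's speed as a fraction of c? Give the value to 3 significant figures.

β ≈ 0.548

f_obs/f_src = √((1−β)/(1+β)) = 0.540  ⇒  (1−β)/(1+β) = 0.29160
β = |1 − D²|/(1 + D²) = |1 − 0.29160|/(1 + 0.29160) = 0.548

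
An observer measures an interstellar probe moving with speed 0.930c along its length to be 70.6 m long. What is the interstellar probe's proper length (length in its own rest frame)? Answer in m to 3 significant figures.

L₀ ≈ 192 m

γ = 1/√(1 − 0.930²) = 2.7206
L₀ = γL = 2.7206 × 70.6 = 192 m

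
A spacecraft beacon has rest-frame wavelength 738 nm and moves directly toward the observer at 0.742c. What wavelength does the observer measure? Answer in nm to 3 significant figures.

λ_obs ≈ 284 nm

Relativistic Doppler: λ_obs = λ_src √((1−β)/(1+β))
= 738 × √(0.25800/1.7420) = 738 × 0.38484 = 284 nm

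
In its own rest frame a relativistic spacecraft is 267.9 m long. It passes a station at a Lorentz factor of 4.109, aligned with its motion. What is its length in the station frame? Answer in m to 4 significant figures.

γ = 4.109 (given)
Length contraction: L = L₀/γ = 267.9/4.109 = 65.20 m

L ≈ 65.20 m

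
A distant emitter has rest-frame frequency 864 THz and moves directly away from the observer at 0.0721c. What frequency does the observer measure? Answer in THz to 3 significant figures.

f_obs ≈ 804 THz

Relativistic Doppler: f_obs = f_src √((1−β)/(1+β))
= 864 × √(0.92790/1.0721) = 864 × 0.93032 = 804 THz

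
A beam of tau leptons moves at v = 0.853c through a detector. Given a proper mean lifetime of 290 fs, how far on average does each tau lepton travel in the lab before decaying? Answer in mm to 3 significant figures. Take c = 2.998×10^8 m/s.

d ≈ 0.142 mm

γ = 1/√(1 − 0.853²) = 1.9160
Dilated lifetime: Δt = γτ₀ = 1.9160 × 290 fs = 555.65 fs
d = vΔt = 0.853c × 555.65 fs = 2.5573×10^8 m/s × 5.5565×10^-13 s = 0.142 mm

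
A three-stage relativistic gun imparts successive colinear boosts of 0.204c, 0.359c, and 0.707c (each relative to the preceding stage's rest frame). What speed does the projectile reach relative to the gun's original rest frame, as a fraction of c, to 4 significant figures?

u ≈ 0.8984c

Compose boost 2: (0.359 + 0.204)/(1 + 0.359×0.204) = 0.5630/1.07324 = 0.524582
Compose boost 3: (0.707 + 0.524582)/(1 + 0.707×0.524582) = 1.23158/1.37088 = 0.8984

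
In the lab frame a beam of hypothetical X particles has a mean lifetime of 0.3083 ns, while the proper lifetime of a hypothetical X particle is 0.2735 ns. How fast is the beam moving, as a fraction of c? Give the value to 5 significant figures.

γ = Δt/τ₀ = 0.3083/0.2735 = 1.127239
β = √(1 − 1/γ²) = √(1 − 1/1.127239²) = 0.46153

β ≈ 0.46153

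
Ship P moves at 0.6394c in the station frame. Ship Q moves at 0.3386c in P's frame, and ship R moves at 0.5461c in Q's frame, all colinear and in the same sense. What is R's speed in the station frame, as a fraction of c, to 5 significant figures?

u ≈ 0.93816c

Compose boost 2: (0.3386 + 0.6394)/(1 + 0.3386×0.6394) = 0.97800/1.216501 = 0.8039452
Compose boost 3: (0.5461 + 0.8039452)/(1 + 0.5461×0.8039452) = 1.350045/1.439034 = 0.93816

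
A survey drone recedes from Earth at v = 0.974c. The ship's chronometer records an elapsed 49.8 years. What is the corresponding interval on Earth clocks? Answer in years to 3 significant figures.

γ = 1/√(1 − 0.974²) = 4.4141
Time dilation: Δt = γτ₀ = 4.4141 × 49.8 years = 220 years

Δt ≈ 220 years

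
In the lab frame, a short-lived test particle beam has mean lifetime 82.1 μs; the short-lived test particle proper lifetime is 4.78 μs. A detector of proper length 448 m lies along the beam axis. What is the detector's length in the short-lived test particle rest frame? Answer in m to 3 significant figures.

Time dilation ⇒ γ = Δt/τ₀ = 82.1/4.78 = 17.176
Length contraction: L = L₀/γ = 448/17.176 = 26.1 m

L ≈ 26.1 m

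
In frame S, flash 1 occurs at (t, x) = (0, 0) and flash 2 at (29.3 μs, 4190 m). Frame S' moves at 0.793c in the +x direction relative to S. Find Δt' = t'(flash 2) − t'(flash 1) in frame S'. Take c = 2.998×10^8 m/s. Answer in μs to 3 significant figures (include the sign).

Δt' ≈ 29.9 μs

γ = 1/√(1 − 0.793²) = 1.6414
Δt' = γ(Δt − vΔx/c²) = 1.6414 × (29.3 μs − 0.793×4190 m / (2.998×10^8 m/s))
= 1.6414 × (18.217 μs) = 29.9 μs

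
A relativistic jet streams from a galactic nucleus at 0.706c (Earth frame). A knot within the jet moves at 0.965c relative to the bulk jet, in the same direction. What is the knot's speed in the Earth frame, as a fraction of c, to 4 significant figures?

Relativistic velocity addition: u = (u' + v)/(1 + u'v/c²)
= (0.965 + 0.706)/(1 + 0.965×0.706) = 1.671/1.68129 = 0.9939

u ≈ 0.9939c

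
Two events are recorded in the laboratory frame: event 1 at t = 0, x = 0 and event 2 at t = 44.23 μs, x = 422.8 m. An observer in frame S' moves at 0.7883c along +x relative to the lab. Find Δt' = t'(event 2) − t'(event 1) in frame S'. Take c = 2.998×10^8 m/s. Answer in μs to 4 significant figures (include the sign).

γ = 1/√(1 − 0.7883²) = 1.62525
Δt' = γ(Δt − vΔx/c²) = 1.62525 × (44.23 μs − 0.7883×422.8 m / (2.998×10^8 m/s))
= 1.62525 × (43.1183 μs) = 70.08 μs

Δt' ≈ 70.08 μs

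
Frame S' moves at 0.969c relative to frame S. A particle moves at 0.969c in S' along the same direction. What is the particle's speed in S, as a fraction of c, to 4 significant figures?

Relativistic velocity addition: u = (u' + v)/(1 + u'v/c²)
= (0.969 + 0.969)/(1 + 0.969×0.969) = 1.938/1.93896 = 0.9995

u ≈ 0.9995c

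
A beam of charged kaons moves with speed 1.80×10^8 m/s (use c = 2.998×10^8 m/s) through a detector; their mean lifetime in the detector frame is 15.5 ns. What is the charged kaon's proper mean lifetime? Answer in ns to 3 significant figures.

τ₀ ≈ 12.4 ns

β = v/c = 1.80×10^8 / 2.998×10^8 = 0.60040
γ = 1/√(1 − 0.60040²) = 1.2505
Proper time: τ₀ = Δt/γ = 15.5/1.2505 = 12.4 ns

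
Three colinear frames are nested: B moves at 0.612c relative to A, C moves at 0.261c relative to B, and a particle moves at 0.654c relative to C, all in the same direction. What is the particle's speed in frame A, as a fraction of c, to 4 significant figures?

u ≈ 0.9427c

Compose boost 2: (0.261 + 0.612)/(1 + 0.261×0.612) = 0.8730/1.15973 = 0.752760
Compose boost 3: (0.654 + 0.752760)/(1 + 0.654×0.752760) = 1.40676/1.49231 = 0.9427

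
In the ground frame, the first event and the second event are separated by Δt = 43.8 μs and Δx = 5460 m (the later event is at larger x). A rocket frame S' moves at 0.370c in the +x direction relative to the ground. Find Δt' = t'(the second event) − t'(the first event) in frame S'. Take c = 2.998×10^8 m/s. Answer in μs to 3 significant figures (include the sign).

Δt' ≈ 39.9 μs

γ = 1/√(1 − 0.370²) = 1.0764
Δt' = γ(Δt − vΔx/c²) = 1.0764 × (43.8 μs − 0.370×5460 m / (2.998×10^8 m/s))
= 1.0764 × (37.062 μs) = 39.9 μs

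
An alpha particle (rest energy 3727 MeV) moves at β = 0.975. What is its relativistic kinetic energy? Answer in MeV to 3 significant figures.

γ = 1/√(1 − 0.975²) = 4.5004
K = (γ − 1)m₀c² = (4.5004 − 1) × 3727 MeV = 3.5004 × 3727 MeV = 13000 MeV

K ≈ 13000 MeV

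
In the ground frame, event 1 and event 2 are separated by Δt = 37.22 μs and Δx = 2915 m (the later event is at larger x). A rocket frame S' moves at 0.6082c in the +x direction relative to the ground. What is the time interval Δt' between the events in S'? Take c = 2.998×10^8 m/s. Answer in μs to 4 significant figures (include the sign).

γ = 1/√(1 − 0.6082²) = 1.25979
Δt' = γ(Δt − vΔx/c²) = 1.25979 × (37.22 μs − 0.6082×2915 m / (2.998×10^8 m/s))
= 1.25979 × (31.3064 μs) = 39.44 μs

Δt' ≈ 39.44 μs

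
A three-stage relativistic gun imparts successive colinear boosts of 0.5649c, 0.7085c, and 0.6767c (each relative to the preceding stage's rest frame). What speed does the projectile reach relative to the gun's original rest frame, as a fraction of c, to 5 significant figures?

Compose boost 2: (0.7085 + 0.5649)/(1 + 0.7085×0.5649) = 1.2734/1.400232 = 0.9094210
Compose boost 3: (0.6767 + 0.9094210)/(1 + 0.6767×0.9094210) = 1.586121/1.615405 = 0.98187

u ≈ 0.98187c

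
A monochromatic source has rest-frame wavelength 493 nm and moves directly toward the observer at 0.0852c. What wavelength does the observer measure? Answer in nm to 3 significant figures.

Relativistic Doppler: λ_obs = λ_src √((1−β)/(1+β))
= 493 × √(0.91480/1.0852) = 493 × 0.91814 = 453 nm

λ_obs ≈ 453 nm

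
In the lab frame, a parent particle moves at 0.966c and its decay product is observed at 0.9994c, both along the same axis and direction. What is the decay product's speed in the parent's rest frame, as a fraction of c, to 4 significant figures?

Inverse velocity addition: u' = (u − v)/(1 − uv/c²)
= (0.9994 − 0.966)/(1 − 0.9994×0.966) = 0.03340/0.0345796 = 0.9659

u' ≈ 0.9659c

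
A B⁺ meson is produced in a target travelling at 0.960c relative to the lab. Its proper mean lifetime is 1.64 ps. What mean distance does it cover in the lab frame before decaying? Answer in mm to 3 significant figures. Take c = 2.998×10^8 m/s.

d ≈ 1.69 mm

γ = 1/√(1 − 0.960²) = 3.5714
Dilated lifetime: Δt = γτ₀ = 3.5714 × 1.64 ps = 5.8571 ps
d = vΔt = 0.960c × 5.8571 ps = 2.8781×10^8 m/s × 5.8571×10^-12 s = 1.69 mm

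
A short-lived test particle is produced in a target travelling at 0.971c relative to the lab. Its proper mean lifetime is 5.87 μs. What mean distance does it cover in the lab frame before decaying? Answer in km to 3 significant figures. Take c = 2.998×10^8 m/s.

d ≈ 7.15 km

γ = 1/√(1 − 0.971²) = 4.1827
Dilated lifetime: Δt = γτ₀ = 4.1827 × 5.87 μs = 24.553 μs
d = vΔt = 0.971c × 24.553 μs = 2.9111×10^8 m/s × 2.4553×10^-5 s = 7.15 km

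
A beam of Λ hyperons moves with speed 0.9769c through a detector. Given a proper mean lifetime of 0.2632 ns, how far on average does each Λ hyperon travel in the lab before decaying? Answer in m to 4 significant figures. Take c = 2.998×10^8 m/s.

γ = 1/√(1 − 0.9769²) = 4.67952
Dilated lifetime: Δt = γτ₀ = 4.67952 × 0.2632 ns = 1.23165 ns
d = vΔt = 0.9769c × 1.23165 ns = 2.92875×10^8 m/s × 1.23165×10^-9 s = 0.3607 m

d ≈ 0.3607 m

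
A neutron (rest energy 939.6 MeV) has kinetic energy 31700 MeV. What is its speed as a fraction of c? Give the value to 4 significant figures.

β ≈ 0.9996

γ = 1 + K/(m₀c²) = 1 + 31700/939.6 = 34.7378
β = √(1 − 1/γ²) = 0.9996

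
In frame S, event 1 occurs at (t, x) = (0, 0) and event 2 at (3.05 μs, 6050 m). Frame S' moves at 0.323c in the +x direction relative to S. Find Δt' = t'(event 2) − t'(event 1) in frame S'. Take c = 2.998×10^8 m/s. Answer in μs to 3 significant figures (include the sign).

γ = 1/√(1 − 0.323²) = 1.0566
Δt' = γ(Δt − vΔx/c²) = 1.0566 × (3.05 μs − 0.323×6050 m / (2.998×10^8 m/s))
= 1.0566 × (-3.4682 μs) = -3.66 μs

Δt' ≈ -3.66 μs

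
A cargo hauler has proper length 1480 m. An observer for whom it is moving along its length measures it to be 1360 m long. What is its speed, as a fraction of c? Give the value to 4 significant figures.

γ = L₀/L = 1480/1360 = 1.08824
β = √(1 − 1/γ²) = 0.3944

β ≈ 0.3944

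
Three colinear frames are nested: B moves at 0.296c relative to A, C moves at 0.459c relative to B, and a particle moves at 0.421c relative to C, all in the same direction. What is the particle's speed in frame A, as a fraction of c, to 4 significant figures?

u ≈ 0.8483c

Compose boost 2: (0.459 + 0.296)/(1 + 0.459×0.296) = 0.7550/1.13586 = 0.664692
Compose boost 3: (0.421 + 0.664692)/(1 + 0.421×0.664692) = 1.08569/1.27984 = 0.8483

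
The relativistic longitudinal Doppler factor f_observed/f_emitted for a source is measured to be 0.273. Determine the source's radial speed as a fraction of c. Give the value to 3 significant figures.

f_obs/f_src = √((1−β)/(1+β)) = 0.273  ⇒  (1−β)/(1+β) = 0.074529
β = |1 − D²|/(1 + D²) = |1 − 0.074529|/(1 + 0.074529) = 0.861

β ≈ 0.861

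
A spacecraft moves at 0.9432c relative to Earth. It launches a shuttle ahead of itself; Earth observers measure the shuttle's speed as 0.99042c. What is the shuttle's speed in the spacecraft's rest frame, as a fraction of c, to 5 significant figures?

Inverse velocity addition: u' = (u − v)/(1 − uv/c²)
= (0.99042 − 0.9432)/(1 − 0.99042×0.9432) = 0.047220/0.06583586 = 0.71724

u' ≈ 0.71724c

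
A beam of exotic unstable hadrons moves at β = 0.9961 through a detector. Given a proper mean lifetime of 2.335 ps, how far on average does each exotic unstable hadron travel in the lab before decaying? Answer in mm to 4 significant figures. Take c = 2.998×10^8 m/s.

γ = 1/√(1 − 0.9961²) = 11.3338
Dilated lifetime: Δt = γτ₀ = 11.3338 × 2.335 ps = 26.4645 ps
d = vΔt = 0.9961c × 26.4645 ps = 2.98631×10^8 m/s × 2.64645×10^-11 s = 7.903 mm

d ≈ 7.903 mm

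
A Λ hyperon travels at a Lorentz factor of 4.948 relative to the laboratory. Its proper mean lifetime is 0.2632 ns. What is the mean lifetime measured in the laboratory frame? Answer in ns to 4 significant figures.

Δt ≈ 1.302 ns

γ = 4.948 (given)
Time dilation: Δt = γτ₀ = 4.948 × 0.2632 ns = 1.302 ns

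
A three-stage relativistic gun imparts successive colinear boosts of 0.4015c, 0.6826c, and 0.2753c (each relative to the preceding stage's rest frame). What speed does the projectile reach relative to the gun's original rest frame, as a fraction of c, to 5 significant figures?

u ≈ 0.91245c

Compose boost 2: (0.6826 + 0.4015)/(1 + 0.6826×0.4015) = 1.0841/1.274064 = 0.8508992
Compose boost 3: (0.2753 + 0.8508992)/(1 + 0.2753×0.8508992) = 1.126199/1.234253 = 0.91245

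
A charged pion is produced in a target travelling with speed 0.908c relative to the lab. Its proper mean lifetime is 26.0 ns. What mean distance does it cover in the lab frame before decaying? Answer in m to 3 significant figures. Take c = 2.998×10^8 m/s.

d ≈ 16.9 m

γ = 1/√(1 − 0.908²) = 2.3868
Dilated lifetime: Δt = γτ₀ = 2.3868 × 26.0 ns = 62.057 ns
d = vΔt = 0.908c × 62.057 ns = 2.7222×10^8 m/s × 6.2057×10^-8 s = 16.9 m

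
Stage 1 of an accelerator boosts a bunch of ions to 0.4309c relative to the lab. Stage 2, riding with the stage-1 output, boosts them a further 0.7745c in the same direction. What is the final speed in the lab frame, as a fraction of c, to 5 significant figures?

Compose boost 2: (0.7745 + 0.4309)/(1 + 0.7745×0.4309) = 1.2054/1.333732 = 0.90378

u ≈ 0.90378c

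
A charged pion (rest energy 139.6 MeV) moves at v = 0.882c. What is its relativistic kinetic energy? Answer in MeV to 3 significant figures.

γ = 1/√(1 − 0.882²) = 2.1220
K = (γ − 1)m₀c² = (2.1220 − 1) × 139.6 MeV = 1.1220 × 139.6 MeV = 157 MeV

K ≈ 157 MeV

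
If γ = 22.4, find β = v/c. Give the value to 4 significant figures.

β = √(1 − 1/γ²) = √(1 − 1/22.4²) = √(0.998007) = 0.9990

β ≈ 0.9990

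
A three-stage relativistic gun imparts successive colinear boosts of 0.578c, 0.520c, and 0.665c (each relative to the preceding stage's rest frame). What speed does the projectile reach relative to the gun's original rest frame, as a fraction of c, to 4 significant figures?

Compose boost 2: (0.520 + 0.578)/(1 + 0.520×0.578) = 1.098/1.30056 = 0.844252
Compose boost 3: (0.665 + 0.844252)/(1 + 0.665×0.844252) = 1.50925/1.56143 = 0.9666

u ≈ 0.9666c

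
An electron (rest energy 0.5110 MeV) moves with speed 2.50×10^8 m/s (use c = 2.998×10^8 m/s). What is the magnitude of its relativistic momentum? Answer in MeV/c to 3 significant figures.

p ≈ 0.772 MeV/c

β = v/c = 2.50×10^8 / 2.998×10^8 = 0.83389
γ = 1/√(1 − 0.83389²) = 1.8118
p = γβm₀c = 1.8118 × 0.83389 × 0.5110 MeV/c = 0.772 MeV/c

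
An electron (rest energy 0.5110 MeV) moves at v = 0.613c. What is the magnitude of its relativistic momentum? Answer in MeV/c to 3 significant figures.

γ = 1/√(1 − 0.613²) = 1.2657
p = γβm₀c = 1.2657 × 0.613 × 0.5110 MeV/c = 0.396 MeV/c

p ≈ 0.396 MeV/c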